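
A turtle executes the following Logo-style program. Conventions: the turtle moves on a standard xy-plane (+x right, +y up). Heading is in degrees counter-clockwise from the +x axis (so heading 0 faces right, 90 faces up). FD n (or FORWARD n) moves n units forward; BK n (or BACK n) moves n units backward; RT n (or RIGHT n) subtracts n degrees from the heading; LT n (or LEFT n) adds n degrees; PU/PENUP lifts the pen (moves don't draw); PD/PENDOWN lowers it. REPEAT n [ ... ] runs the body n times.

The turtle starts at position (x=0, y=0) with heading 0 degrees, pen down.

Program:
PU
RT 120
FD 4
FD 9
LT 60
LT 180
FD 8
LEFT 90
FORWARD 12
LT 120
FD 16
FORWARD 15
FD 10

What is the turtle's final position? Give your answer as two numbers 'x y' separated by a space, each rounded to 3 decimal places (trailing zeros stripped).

Executing turtle program step by step:
Start: pos=(0,0), heading=0, pen down
PU: pen up
RT 120: heading 0 -> 240
FD 4: (0,0) -> (-2,-3.464) [heading=240, move]
FD 9: (-2,-3.464) -> (-6.5,-11.258) [heading=240, move]
LT 60: heading 240 -> 300
LT 180: heading 300 -> 120
FD 8: (-6.5,-11.258) -> (-10.5,-4.33) [heading=120, move]
LT 90: heading 120 -> 210
FD 12: (-10.5,-4.33) -> (-20.892,-10.33) [heading=210, move]
LT 120: heading 210 -> 330
FD 16: (-20.892,-10.33) -> (-7.036,-18.33) [heading=330, move]
FD 15: (-7.036,-18.33) -> (5.954,-25.83) [heading=330, move]
FD 10: (5.954,-25.83) -> (14.615,-30.83) [heading=330, move]
Final: pos=(14.615,-30.83), heading=330, 0 segment(s) drawn

Answer: 14.615 -30.83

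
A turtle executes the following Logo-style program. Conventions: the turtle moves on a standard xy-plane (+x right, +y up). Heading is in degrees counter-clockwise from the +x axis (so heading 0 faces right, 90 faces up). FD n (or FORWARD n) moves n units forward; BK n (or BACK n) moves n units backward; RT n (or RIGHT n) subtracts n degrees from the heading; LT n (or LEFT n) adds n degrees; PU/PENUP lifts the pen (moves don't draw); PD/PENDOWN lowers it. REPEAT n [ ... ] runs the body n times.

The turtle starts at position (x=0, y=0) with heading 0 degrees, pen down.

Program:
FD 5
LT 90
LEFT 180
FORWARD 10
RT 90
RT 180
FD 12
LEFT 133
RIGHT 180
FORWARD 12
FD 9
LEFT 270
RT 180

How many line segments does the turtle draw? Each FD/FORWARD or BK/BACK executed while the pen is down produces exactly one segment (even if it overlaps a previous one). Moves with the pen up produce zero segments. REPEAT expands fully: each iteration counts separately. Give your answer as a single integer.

Executing turtle program step by step:
Start: pos=(0,0), heading=0, pen down
FD 5: (0,0) -> (5,0) [heading=0, draw]
LT 90: heading 0 -> 90
LT 180: heading 90 -> 270
FD 10: (5,0) -> (5,-10) [heading=270, draw]
RT 90: heading 270 -> 180
RT 180: heading 180 -> 0
FD 12: (5,-10) -> (17,-10) [heading=0, draw]
LT 133: heading 0 -> 133
RT 180: heading 133 -> 313
FD 12: (17,-10) -> (25.184,-18.776) [heading=313, draw]
FD 9: (25.184,-18.776) -> (31.322,-25.358) [heading=313, draw]
LT 270: heading 313 -> 223
RT 180: heading 223 -> 43
Final: pos=(31.322,-25.358), heading=43, 5 segment(s) drawn
Segments drawn: 5

Answer: 5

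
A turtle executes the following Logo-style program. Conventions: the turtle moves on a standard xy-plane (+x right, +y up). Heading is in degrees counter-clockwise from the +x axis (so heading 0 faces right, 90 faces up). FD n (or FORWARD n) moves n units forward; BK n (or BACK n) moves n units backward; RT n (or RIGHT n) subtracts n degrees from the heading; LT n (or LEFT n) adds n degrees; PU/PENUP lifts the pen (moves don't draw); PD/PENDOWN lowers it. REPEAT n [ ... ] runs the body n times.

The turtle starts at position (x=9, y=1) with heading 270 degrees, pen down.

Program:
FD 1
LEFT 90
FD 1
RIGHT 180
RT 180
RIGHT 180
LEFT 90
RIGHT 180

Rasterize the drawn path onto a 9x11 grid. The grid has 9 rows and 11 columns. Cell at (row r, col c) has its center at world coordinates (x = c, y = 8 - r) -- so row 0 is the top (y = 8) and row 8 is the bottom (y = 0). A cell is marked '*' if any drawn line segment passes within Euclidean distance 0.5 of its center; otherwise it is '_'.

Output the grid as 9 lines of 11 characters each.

Segment 0: (9,1) -> (9,0)
Segment 1: (9,0) -> (10,-0)

Answer: ___________
___________
___________
___________
___________
___________
___________
_________*_
_________**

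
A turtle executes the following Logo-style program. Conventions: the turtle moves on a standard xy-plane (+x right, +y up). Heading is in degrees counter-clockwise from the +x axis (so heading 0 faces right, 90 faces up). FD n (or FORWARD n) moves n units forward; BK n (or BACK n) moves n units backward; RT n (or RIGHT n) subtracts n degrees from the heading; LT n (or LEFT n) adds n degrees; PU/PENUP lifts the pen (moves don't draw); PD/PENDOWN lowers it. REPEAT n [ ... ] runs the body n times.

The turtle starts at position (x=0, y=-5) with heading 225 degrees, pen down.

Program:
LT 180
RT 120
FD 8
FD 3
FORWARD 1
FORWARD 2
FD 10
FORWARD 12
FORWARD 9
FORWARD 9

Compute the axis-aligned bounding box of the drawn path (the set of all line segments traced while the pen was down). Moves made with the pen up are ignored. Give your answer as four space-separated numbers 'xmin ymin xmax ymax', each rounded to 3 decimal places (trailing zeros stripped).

Answer: 0 -57.16 13.976 -5

Derivation:
Executing turtle program step by step:
Start: pos=(0,-5), heading=225, pen down
LT 180: heading 225 -> 45
RT 120: heading 45 -> 285
FD 8: (0,-5) -> (2.071,-12.727) [heading=285, draw]
FD 3: (2.071,-12.727) -> (2.847,-15.625) [heading=285, draw]
FD 1: (2.847,-15.625) -> (3.106,-16.591) [heading=285, draw]
FD 2: (3.106,-16.591) -> (3.623,-18.523) [heading=285, draw]
FD 10: (3.623,-18.523) -> (6.212,-28.182) [heading=285, draw]
FD 12: (6.212,-28.182) -> (9.317,-39.773) [heading=285, draw]
FD 9: (9.317,-39.773) -> (11.647,-48.467) [heading=285, draw]
FD 9: (11.647,-48.467) -> (13.976,-57.16) [heading=285, draw]
Final: pos=(13.976,-57.16), heading=285, 8 segment(s) drawn

Segment endpoints: x in {0, 2.071, 2.847, 3.106, 3.623, 6.212, 9.317, 11.647, 13.976}, y in {-57.16, -48.467, -39.773, -28.182, -18.523, -16.591, -15.625, -12.727, -5}
xmin=0, ymin=-57.16, xmax=13.976, ymax=-5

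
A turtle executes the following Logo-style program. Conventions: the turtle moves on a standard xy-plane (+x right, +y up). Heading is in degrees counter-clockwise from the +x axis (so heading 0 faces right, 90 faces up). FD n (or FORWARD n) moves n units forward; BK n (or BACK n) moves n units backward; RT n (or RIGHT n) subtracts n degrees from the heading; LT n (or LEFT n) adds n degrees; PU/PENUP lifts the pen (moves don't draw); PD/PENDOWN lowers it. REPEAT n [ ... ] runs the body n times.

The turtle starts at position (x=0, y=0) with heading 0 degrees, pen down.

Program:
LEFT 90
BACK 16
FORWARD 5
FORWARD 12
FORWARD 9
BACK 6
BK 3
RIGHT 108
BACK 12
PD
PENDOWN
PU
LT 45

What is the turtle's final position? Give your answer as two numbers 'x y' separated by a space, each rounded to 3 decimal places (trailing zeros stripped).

Answer: -11.413 4.708

Derivation:
Executing turtle program step by step:
Start: pos=(0,0), heading=0, pen down
LT 90: heading 0 -> 90
BK 16: (0,0) -> (0,-16) [heading=90, draw]
FD 5: (0,-16) -> (0,-11) [heading=90, draw]
FD 12: (0,-11) -> (0,1) [heading=90, draw]
FD 9: (0,1) -> (0,10) [heading=90, draw]
BK 6: (0,10) -> (0,4) [heading=90, draw]
BK 3: (0,4) -> (0,1) [heading=90, draw]
RT 108: heading 90 -> 342
BK 12: (0,1) -> (-11.413,4.708) [heading=342, draw]
PD: pen down
PD: pen down
PU: pen up
LT 45: heading 342 -> 27
Final: pos=(-11.413,4.708), heading=27, 7 segment(s) drawn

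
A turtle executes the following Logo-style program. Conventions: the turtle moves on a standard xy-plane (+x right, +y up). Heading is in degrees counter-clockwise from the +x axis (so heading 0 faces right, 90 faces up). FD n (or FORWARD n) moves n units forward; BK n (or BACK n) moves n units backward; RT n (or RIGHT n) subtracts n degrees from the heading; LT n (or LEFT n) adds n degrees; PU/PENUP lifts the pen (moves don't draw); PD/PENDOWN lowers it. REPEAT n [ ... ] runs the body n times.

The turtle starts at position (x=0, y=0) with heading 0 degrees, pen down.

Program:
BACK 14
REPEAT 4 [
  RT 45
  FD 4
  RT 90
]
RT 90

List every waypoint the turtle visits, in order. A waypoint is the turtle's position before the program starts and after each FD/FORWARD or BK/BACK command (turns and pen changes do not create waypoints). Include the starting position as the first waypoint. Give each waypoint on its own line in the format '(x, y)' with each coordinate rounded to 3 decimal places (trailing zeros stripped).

Executing turtle program step by step:
Start: pos=(0,0), heading=0, pen down
BK 14: (0,0) -> (-14,0) [heading=0, draw]
REPEAT 4 [
  -- iteration 1/4 --
  RT 45: heading 0 -> 315
  FD 4: (-14,0) -> (-11.172,-2.828) [heading=315, draw]
  RT 90: heading 315 -> 225
  -- iteration 2/4 --
  RT 45: heading 225 -> 180
  FD 4: (-11.172,-2.828) -> (-15.172,-2.828) [heading=180, draw]
  RT 90: heading 180 -> 90
  -- iteration 3/4 --
  RT 45: heading 90 -> 45
  FD 4: (-15.172,-2.828) -> (-12.343,0) [heading=45, draw]
  RT 90: heading 45 -> 315
  -- iteration 4/4 --
  RT 45: heading 315 -> 270
  FD 4: (-12.343,0) -> (-12.343,-4) [heading=270, draw]
  RT 90: heading 270 -> 180
]
RT 90: heading 180 -> 90
Final: pos=(-12.343,-4), heading=90, 5 segment(s) drawn
Waypoints (6 total):
(0, 0)
(-14, 0)
(-11.172, -2.828)
(-15.172, -2.828)
(-12.343, 0)
(-12.343, -4)

Answer: (0, 0)
(-14, 0)
(-11.172, -2.828)
(-15.172, -2.828)
(-12.343, 0)
(-12.343, -4)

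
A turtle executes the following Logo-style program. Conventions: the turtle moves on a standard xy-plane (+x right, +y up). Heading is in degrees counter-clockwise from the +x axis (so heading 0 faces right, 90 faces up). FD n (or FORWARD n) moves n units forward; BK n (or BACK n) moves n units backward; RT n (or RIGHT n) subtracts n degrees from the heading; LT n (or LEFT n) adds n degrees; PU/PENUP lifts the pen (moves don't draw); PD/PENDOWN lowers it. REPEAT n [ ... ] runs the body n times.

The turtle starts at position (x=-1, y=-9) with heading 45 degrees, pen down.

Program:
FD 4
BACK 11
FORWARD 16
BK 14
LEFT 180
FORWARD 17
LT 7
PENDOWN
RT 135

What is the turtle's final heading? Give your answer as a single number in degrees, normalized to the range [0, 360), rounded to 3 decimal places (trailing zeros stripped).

Answer: 97

Derivation:
Executing turtle program step by step:
Start: pos=(-1,-9), heading=45, pen down
FD 4: (-1,-9) -> (1.828,-6.172) [heading=45, draw]
BK 11: (1.828,-6.172) -> (-5.95,-13.95) [heading=45, draw]
FD 16: (-5.95,-13.95) -> (5.364,-2.636) [heading=45, draw]
BK 14: (5.364,-2.636) -> (-4.536,-12.536) [heading=45, draw]
LT 180: heading 45 -> 225
FD 17: (-4.536,-12.536) -> (-16.556,-24.556) [heading=225, draw]
LT 7: heading 225 -> 232
PD: pen down
RT 135: heading 232 -> 97
Final: pos=(-16.556,-24.556), heading=97, 5 segment(s) drawn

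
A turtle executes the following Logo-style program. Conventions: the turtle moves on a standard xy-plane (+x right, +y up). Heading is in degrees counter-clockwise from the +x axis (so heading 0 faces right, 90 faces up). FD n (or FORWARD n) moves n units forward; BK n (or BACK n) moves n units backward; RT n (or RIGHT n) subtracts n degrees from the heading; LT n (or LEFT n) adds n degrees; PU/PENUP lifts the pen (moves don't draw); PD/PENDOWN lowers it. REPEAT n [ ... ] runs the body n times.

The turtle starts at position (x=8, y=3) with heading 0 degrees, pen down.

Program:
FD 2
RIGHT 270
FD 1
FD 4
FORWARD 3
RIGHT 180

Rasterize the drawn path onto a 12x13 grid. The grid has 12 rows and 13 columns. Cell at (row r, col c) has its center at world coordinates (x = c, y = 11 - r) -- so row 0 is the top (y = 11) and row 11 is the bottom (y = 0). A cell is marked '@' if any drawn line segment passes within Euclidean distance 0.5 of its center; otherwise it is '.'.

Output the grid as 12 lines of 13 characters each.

Answer: ..........@..
..........@..
..........@..
..........@..
..........@..
..........@..
..........@..
..........@..
........@@@..
.............
.............
.............

Derivation:
Segment 0: (8,3) -> (10,3)
Segment 1: (10,3) -> (10,4)
Segment 2: (10,4) -> (10,8)
Segment 3: (10,8) -> (10,11)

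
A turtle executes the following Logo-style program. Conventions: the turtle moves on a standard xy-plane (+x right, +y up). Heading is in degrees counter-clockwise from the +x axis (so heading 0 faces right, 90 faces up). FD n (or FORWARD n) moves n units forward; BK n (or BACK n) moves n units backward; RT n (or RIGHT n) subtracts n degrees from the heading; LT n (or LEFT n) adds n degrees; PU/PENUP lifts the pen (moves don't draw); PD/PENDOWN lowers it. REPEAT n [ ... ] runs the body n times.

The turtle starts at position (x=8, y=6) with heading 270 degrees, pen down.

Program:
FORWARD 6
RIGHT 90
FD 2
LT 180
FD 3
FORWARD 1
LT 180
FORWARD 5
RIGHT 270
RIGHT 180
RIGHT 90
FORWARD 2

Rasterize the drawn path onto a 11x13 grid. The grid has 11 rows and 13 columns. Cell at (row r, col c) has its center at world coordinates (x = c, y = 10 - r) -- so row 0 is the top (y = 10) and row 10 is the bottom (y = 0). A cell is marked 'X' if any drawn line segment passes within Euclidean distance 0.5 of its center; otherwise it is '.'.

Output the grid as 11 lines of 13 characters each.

Answer: .............
.............
.............
.............
........X....
........X....
........X....
........X....
........X....
........X....
.....XXXXXX..

Derivation:
Segment 0: (8,6) -> (8,0)
Segment 1: (8,0) -> (6,0)
Segment 2: (6,0) -> (9,-0)
Segment 3: (9,-0) -> (10,-0)
Segment 4: (10,-0) -> (5,0)
Segment 5: (5,0) -> (7,0)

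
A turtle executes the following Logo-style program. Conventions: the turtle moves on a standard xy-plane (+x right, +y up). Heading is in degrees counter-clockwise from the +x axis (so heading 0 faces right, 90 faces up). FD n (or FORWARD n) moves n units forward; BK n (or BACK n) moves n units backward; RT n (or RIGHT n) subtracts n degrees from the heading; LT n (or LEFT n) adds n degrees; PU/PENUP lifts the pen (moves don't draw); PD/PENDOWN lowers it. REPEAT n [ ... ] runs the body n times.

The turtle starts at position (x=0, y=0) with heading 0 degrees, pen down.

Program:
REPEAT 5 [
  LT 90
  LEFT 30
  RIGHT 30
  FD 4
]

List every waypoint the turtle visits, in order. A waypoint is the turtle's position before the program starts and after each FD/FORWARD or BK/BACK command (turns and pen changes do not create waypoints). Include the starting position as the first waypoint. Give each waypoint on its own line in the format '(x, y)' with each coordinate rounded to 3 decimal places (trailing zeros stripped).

Executing turtle program step by step:
Start: pos=(0,0), heading=0, pen down
REPEAT 5 [
  -- iteration 1/5 --
  LT 90: heading 0 -> 90
  LT 30: heading 90 -> 120
  RT 30: heading 120 -> 90
  FD 4: (0,0) -> (0,4) [heading=90, draw]
  -- iteration 2/5 --
  LT 90: heading 90 -> 180
  LT 30: heading 180 -> 210
  RT 30: heading 210 -> 180
  FD 4: (0,4) -> (-4,4) [heading=180, draw]
  -- iteration 3/5 --
  LT 90: heading 180 -> 270
  LT 30: heading 270 -> 300
  RT 30: heading 300 -> 270
  FD 4: (-4,4) -> (-4,0) [heading=270, draw]
  -- iteration 4/5 --
  LT 90: heading 270 -> 0
  LT 30: heading 0 -> 30
  RT 30: heading 30 -> 0
  FD 4: (-4,0) -> (0,0) [heading=0, draw]
  -- iteration 5/5 --
  LT 90: heading 0 -> 90
  LT 30: heading 90 -> 120
  RT 30: heading 120 -> 90
  FD 4: (0,0) -> (0,4) [heading=90, draw]
]
Final: pos=(0,4), heading=90, 5 segment(s) drawn
Waypoints (6 total):
(0, 0)
(0, 4)
(-4, 4)
(-4, 0)
(0, 0)
(0, 4)

Answer: (0, 0)
(0, 4)
(-4, 4)
(-4, 0)
(0, 0)
(0, 4)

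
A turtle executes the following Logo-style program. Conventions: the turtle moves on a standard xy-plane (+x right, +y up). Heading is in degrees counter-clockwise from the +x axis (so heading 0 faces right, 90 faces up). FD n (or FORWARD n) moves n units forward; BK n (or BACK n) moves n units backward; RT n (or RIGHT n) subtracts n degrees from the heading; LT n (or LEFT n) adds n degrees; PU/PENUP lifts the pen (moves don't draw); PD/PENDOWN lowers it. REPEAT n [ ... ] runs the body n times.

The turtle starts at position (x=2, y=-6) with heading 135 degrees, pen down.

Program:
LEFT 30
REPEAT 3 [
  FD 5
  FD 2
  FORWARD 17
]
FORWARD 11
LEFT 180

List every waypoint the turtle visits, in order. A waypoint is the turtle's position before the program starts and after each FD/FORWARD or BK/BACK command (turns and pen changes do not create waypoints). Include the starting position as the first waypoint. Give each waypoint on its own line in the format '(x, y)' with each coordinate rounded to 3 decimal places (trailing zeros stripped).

Executing turtle program step by step:
Start: pos=(2,-6), heading=135, pen down
LT 30: heading 135 -> 165
REPEAT 3 [
  -- iteration 1/3 --
  FD 5: (2,-6) -> (-2.83,-4.706) [heading=165, draw]
  FD 2: (-2.83,-4.706) -> (-4.761,-4.188) [heading=165, draw]
  FD 17: (-4.761,-4.188) -> (-21.182,0.212) [heading=165, draw]
  -- iteration 2/3 --
  FD 5: (-21.182,0.212) -> (-26.012,1.506) [heading=165, draw]
  FD 2: (-26.012,1.506) -> (-27.944,2.023) [heading=165, draw]
  FD 17: (-27.944,2.023) -> (-44.364,6.423) [heading=165, draw]
  -- iteration 3/3 --
  FD 5: (-44.364,6.423) -> (-49.194,7.717) [heading=165, draw]
  FD 2: (-49.194,7.717) -> (-51.126,8.235) [heading=165, draw]
  FD 17: (-51.126,8.235) -> (-67.547,12.635) [heading=165, draw]
]
FD 11: (-67.547,12.635) -> (-78.172,15.482) [heading=165, draw]
LT 180: heading 165 -> 345
Final: pos=(-78.172,15.482), heading=345, 10 segment(s) drawn
Waypoints (11 total):
(2, -6)
(-2.83, -4.706)
(-4.761, -4.188)
(-21.182, 0.212)
(-26.012, 1.506)
(-27.944, 2.023)
(-44.364, 6.423)
(-49.194, 7.717)
(-51.126, 8.235)
(-67.547, 12.635)
(-78.172, 15.482)

Answer: (2, -6)
(-2.83, -4.706)
(-4.761, -4.188)
(-21.182, 0.212)
(-26.012, 1.506)
(-27.944, 2.023)
(-44.364, 6.423)
(-49.194, 7.717)
(-51.126, 8.235)
(-67.547, 12.635)
(-78.172, 15.482)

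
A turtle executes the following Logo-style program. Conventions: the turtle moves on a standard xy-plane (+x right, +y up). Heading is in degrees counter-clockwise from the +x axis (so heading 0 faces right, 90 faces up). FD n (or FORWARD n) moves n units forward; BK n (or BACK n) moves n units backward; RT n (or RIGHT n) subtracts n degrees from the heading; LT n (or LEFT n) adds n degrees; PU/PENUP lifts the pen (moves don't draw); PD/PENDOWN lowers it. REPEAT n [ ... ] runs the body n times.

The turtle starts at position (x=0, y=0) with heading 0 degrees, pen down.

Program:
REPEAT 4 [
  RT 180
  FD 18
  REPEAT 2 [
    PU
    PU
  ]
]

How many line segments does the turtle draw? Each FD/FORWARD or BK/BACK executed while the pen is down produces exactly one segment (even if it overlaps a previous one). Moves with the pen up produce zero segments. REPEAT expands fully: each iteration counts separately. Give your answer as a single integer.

Executing turtle program step by step:
Start: pos=(0,0), heading=0, pen down
REPEAT 4 [
  -- iteration 1/4 --
  RT 180: heading 0 -> 180
  FD 18: (0,0) -> (-18,0) [heading=180, draw]
  REPEAT 2 [
    -- iteration 1/2 --
    PU: pen up
    PU: pen up
    -- iteration 2/2 --
    PU: pen up
    PU: pen up
  ]
  -- iteration 2/4 --
  RT 180: heading 180 -> 0
  FD 18: (-18,0) -> (0,0) [heading=0, move]
  REPEAT 2 [
    -- iteration 1/2 --
    PU: pen up
    PU: pen up
    -- iteration 2/2 --
    PU: pen up
    PU: pen up
  ]
  -- iteration 3/4 --
  RT 180: heading 0 -> 180
  FD 18: (0,0) -> (-18,0) [heading=180, move]
  REPEAT 2 [
    -- iteration 1/2 --
    PU: pen up
    PU: pen up
    -- iteration 2/2 --
    PU: pen up
    PU: pen up
  ]
  -- iteration 4/4 --
  RT 180: heading 180 -> 0
  FD 18: (-18,0) -> (0,0) [heading=0, move]
  REPEAT 2 [
    -- iteration 1/2 --
    PU: pen up
    PU: pen up
    -- iteration 2/2 --
    PU: pen up
    PU: pen up
  ]
]
Final: pos=(0,0), heading=0, 1 segment(s) drawn
Segments drawn: 1

Answer: 1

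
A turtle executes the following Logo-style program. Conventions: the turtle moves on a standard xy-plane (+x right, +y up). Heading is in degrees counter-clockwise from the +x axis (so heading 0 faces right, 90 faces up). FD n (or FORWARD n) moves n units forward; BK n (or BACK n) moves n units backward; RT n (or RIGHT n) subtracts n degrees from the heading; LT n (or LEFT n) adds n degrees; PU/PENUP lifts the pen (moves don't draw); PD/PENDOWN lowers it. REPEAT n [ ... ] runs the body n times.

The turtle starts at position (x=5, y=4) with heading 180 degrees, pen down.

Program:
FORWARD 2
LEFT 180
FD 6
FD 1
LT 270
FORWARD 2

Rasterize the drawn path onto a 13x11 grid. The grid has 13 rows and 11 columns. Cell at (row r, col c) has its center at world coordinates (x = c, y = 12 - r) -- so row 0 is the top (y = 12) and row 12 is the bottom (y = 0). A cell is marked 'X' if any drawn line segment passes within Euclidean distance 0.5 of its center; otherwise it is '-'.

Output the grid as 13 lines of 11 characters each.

Answer: -----------
-----------
-----------
-----------
-----------
-----------
-----------
-----------
---XXXXXXXX
----------X
----------X
-----------
-----------

Derivation:
Segment 0: (5,4) -> (3,4)
Segment 1: (3,4) -> (9,4)
Segment 2: (9,4) -> (10,4)
Segment 3: (10,4) -> (10,2)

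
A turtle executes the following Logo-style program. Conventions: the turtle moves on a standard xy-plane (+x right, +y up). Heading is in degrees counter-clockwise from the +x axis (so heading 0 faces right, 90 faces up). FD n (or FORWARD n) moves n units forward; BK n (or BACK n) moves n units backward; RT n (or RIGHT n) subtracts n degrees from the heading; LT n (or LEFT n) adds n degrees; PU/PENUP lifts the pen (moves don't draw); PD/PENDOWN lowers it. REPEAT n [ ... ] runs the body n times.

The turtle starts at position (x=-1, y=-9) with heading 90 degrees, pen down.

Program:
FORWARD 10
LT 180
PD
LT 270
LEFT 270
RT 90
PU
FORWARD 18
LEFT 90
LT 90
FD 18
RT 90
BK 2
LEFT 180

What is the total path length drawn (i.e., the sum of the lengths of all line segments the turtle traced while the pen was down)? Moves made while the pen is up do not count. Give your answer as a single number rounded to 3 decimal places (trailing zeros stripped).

Answer: 10

Derivation:
Executing turtle program step by step:
Start: pos=(-1,-9), heading=90, pen down
FD 10: (-1,-9) -> (-1,1) [heading=90, draw]
LT 180: heading 90 -> 270
PD: pen down
LT 270: heading 270 -> 180
LT 270: heading 180 -> 90
RT 90: heading 90 -> 0
PU: pen up
FD 18: (-1,1) -> (17,1) [heading=0, move]
LT 90: heading 0 -> 90
LT 90: heading 90 -> 180
FD 18: (17,1) -> (-1,1) [heading=180, move]
RT 90: heading 180 -> 90
BK 2: (-1,1) -> (-1,-1) [heading=90, move]
LT 180: heading 90 -> 270
Final: pos=(-1,-1), heading=270, 1 segment(s) drawn

Segment lengths:
  seg 1: (-1,-9) -> (-1,1), length = 10
Total = 10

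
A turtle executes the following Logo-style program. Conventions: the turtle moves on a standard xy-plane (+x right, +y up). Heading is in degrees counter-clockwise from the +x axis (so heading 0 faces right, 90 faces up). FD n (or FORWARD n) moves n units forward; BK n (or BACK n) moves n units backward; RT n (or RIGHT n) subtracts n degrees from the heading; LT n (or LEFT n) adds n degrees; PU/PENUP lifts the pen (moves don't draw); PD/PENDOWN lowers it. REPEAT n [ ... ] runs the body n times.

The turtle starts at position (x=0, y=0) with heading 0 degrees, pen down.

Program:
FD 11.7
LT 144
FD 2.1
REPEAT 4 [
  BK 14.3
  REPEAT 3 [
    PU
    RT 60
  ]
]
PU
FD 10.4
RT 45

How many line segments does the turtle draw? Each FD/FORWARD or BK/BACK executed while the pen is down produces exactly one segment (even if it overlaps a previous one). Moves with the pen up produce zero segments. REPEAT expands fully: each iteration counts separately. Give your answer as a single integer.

Executing turtle program step by step:
Start: pos=(0,0), heading=0, pen down
FD 11.7: (0,0) -> (11.7,0) [heading=0, draw]
LT 144: heading 0 -> 144
FD 2.1: (11.7,0) -> (10.001,1.234) [heading=144, draw]
REPEAT 4 [
  -- iteration 1/4 --
  BK 14.3: (10.001,1.234) -> (21.57,-7.171) [heading=144, draw]
  REPEAT 3 [
    -- iteration 1/3 --
    PU: pen up
    RT 60: heading 144 -> 84
    -- iteration 2/3 --
    PU: pen up
    RT 60: heading 84 -> 24
    -- iteration 3/3 --
    PU: pen up
    RT 60: heading 24 -> 324
  ]
  -- iteration 2/4 --
  BK 14.3: (21.57,-7.171) -> (10.001,1.234) [heading=324, move]
  REPEAT 3 [
    -- iteration 1/3 --
    PU: pen up
    RT 60: heading 324 -> 264
    -- iteration 2/3 --
    PU: pen up
    RT 60: heading 264 -> 204
    -- iteration 3/3 --
    PU: pen up
    RT 60: heading 204 -> 144
  ]
  -- iteration 3/4 --
  BK 14.3: (10.001,1.234) -> (21.57,-7.171) [heading=144, move]
  REPEAT 3 [
    -- iteration 1/3 --
    PU: pen up
    RT 60: heading 144 -> 84
    -- iteration 2/3 --
    PU: pen up
    RT 60: heading 84 -> 24
    -- iteration 3/3 --
    PU: pen up
    RT 60: heading 24 -> 324
  ]
  -- iteration 4/4 --
  BK 14.3: (21.57,-7.171) -> (10.001,1.234) [heading=324, move]
  REPEAT 3 [
    -- iteration 1/3 --
    PU: pen up
    RT 60: heading 324 -> 264
    -- iteration 2/3 --
    PU: pen up
    RT 60: heading 264 -> 204
    -- iteration 3/3 --
    PU: pen up
    RT 60: heading 204 -> 144
  ]
]
PU: pen up
FD 10.4: (10.001,1.234) -> (1.587,7.347) [heading=144, move]
RT 45: heading 144 -> 99
Final: pos=(1.587,7.347), heading=99, 3 segment(s) drawn
Segments drawn: 3

Answer: 3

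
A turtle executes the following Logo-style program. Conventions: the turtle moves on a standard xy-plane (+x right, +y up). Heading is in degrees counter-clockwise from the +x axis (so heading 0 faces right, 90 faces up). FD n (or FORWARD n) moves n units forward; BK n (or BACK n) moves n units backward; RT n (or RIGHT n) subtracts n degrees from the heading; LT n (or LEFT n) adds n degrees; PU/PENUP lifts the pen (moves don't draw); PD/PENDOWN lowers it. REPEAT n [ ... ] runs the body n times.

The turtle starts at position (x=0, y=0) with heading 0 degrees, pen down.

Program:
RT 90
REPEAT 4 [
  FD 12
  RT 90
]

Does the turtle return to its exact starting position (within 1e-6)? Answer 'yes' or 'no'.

Executing turtle program step by step:
Start: pos=(0,0), heading=0, pen down
RT 90: heading 0 -> 270
REPEAT 4 [
  -- iteration 1/4 --
  FD 12: (0,0) -> (0,-12) [heading=270, draw]
  RT 90: heading 270 -> 180
  -- iteration 2/4 --
  FD 12: (0,-12) -> (-12,-12) [heading=180, draw]
  RT 90: heading 180 -> 90
  -- iteration 3/4 --
  FD 12: (-12,-12) -> (-12,0) [heading=90, draw]
  RT 90: heading 90 -> 0
  -- iteration 4/4 --
  FD 12: (-12,0) -> (0,0) [heading=0, draw]
  RT 90: heading 0 -> 270
]
Final: pos=(0,0), heading=270, 4 segment(s) drawn

Start position: (0, 0)
Final position: (0, 0)
Distance = 0; < 1e-6 -> CLOSED

Answer: yes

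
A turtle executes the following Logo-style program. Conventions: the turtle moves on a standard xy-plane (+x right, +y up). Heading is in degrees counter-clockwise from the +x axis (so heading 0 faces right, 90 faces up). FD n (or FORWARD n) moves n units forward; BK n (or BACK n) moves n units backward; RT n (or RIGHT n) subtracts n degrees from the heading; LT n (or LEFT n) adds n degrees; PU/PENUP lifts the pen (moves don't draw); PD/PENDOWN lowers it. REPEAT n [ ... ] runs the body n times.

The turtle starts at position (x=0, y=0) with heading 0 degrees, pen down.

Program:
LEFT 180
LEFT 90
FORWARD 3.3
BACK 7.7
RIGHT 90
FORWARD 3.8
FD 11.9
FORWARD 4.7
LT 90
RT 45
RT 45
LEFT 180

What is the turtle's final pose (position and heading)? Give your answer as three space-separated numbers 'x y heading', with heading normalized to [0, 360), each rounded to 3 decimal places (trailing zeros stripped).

Answer: -20.4 4.4 0

Derivation:
Executing turtle program step by step:
Start: pos=(0,0), heading=0, pen down
LT 180: heading 0 -> 180
LT 90: heading 180 -> 270
FD 3.3: (0,0) -> (0,-3.3) [heading=270, draw]
BK 7.7: (0,-3.3) -> (0,4.4) [heading=270, draw]
RT 90: heading 270 -> 180
FD 3.8: (0,4.4) -> (-3.8,4.4) [heading=180, draw]
FD 11.9: (-3.8,4.4) -> (-15.7,4.4) [heading=180, draw]
FD 4.7: (-15.7,4.4) -> (-20.4,4.4) [heading=180, draw]
LT 90: heading 180 -> 270
RT 45: heading 270 -> 225
RT 45: heading 225 -> 180
LT 180: heading 180 -> 0
Final: pos=(-20.4,4.4), heading=0, 5 segment(s) drawn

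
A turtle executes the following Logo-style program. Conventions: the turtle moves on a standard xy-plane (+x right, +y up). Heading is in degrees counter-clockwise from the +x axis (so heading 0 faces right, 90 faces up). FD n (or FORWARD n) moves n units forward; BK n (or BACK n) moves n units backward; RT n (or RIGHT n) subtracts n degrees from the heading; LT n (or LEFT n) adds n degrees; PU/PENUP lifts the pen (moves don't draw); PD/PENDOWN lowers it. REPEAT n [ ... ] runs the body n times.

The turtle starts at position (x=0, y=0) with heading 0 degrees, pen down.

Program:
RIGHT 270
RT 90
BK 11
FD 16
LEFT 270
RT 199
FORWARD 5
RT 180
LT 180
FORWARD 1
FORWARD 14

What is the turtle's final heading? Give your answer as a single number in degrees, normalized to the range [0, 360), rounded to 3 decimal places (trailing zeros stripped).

Answer: 71

Derivation:
Executing turtle program step by step:
Start: pos=(0,0), heading=0, pen down
RT 270: heading 0 -> 90
RT 90: heading 90 -> 0
BK 11: (0,0) -> (-11,0) [heading=0, draw]
FD 16: (-11,0) -> (5,0) [heading=0, draw]
LT 270: heading 0 -> 270
RT 199: heading 270 -> 71
FD 5: (5,0) -> (6.628,4.728) [heading=71, draw]
RT 180: heading 71 -> 251
LT 180: heading 251 -> 71
FD 1: (6.628,4.728) -> (6.953,5.673) [heading=71, draw]
FD 14: (6.953,5.673) -> (11.511,18.91) [heading=71, draw]
Final: pos=(11.511,18.91), heading=71, 5 segment(s) drawn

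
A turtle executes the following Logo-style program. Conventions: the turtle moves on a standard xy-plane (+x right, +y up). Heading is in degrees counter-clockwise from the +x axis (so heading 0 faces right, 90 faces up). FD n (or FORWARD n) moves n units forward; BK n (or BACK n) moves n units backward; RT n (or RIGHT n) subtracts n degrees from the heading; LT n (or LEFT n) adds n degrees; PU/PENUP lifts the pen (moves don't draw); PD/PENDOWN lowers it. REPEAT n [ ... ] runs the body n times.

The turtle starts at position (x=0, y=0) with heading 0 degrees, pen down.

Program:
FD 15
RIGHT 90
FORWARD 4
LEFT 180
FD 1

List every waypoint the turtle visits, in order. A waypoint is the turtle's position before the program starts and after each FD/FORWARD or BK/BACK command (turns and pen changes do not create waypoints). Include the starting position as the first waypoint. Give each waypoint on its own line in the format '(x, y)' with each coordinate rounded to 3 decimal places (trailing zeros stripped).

Executing turtle program step by step:
Start: pos=(0,0), heading=0, pen down
FD 15: (0,0) -> (15,0) [heading=0, draw]
RT 90: heading 0 -> 270
FD 4: (15,0) -> (15,-4) [heading=270, draw]
LT 180: heading 270 -> 90
FD 1: (15,-4) -> (15,-3) [heading=90, draw]
Final: pos=(15,-3), heading=90, 3 segment(s) drawn
Waypoints (4 total):
(0, 0)
(15, 0)
(15, -4)
(15, -3)

Answer: (0, 0)
(15, 0)
(15, -4)
(15, -3)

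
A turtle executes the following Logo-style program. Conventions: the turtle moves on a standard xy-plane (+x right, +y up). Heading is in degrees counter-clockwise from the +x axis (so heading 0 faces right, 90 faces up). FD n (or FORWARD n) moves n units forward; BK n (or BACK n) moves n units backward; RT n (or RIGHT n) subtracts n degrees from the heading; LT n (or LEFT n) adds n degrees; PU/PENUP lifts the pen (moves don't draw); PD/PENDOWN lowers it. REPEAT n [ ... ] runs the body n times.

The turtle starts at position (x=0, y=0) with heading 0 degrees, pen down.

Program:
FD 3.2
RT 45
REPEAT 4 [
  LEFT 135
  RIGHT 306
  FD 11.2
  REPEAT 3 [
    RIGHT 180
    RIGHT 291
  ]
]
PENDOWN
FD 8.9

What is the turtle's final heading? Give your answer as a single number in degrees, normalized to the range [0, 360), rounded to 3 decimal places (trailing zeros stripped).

Answer: 99

Derivation:
Executing turtle program step by step:
Start: pos=(0,0), heading=0, pen down
FD 3.2: (0,0) -> (3.2,0) [heading=0, draw]
RT 45: heading 0 -> 315
REPEAT 4 [
  -- iteration 1/4 --
  LT 135: heading 315 -> 90
  RT 306: heading 90 -> 144
  FD 11.2: (3.2,0) -> (-5.861,6.583) [heading=144, draw]
  REPEAT 3 [
    -- iteration 1/3 --
    RT 180: heading 144 -> 324
    RT 291: heading 324 -> 33
    -- iteration 2/3 --
    RT 180: heading 33 -> 213
    RT 291: heading 213 -> 282
    -- iteration 3/3 --
    RT 180: heading 282 -> 102
    RT 291: heading 102 -> 171
  ]
  -- iteration 2/4 --
  LT 135: heading 171 -> 306
  RT 306: heading 306 -> 0
  FD 11.2: (-5.861,6.583) -> (5.339,6.583) [heading=0, draw]
  REPEAT 3 [
    -- iteration 1/3 --
    RT 180: heading 0 -> 180
    RT 291: heading 180 -> 249
    -- iteration 2/3 --
    RT 180: heading 249 -> 69
    RT 291: heading 69 -> 138
    -- iteration 3/3 --
    RT 180: heading 138 -> 318
    RT 291: heading 318 -> 27
  ]
  -- iteration 3/4 --
  LT 135: heading 27 -> 162
  RT 306: heading 162 -> 216
  FD 11.2: (5.339,6.583) -> (-3.722,0) [heading=216, draw]
  REPEAT 3 [
    -- iteration 1/3 --
    RT 180: heading 216 -> 36
    RT 291: heading 36 -> 105
    -- iteration 2/3 --
    RT 180: heading 105 -> 285
    RT 291: heading 285 -> 354
    -- iteration 3/3 --
    RT 180: heading 354 -> 174
    RT 291: heading 174 -> 243
  ]
  -- iteration 4/4 --
  LT 135: heading 243 -> 18
  RT 306: heading 18 -> 72
  FD 11.2: (-3.722,0) -> (-0.261,10.652) [heading=72, draw]
  REPEAT 3 [
    -- iteration 1/3 --
    RT 180: heading 72 -> 252
    RT 291: heading 252 -> 321
    -- iteration 2/3 --
    RT 180: heading 321 -> 141
    RT 291: heading 141 -> 210
    -- iteration 3/3 --
    RT 180: heading 210 -> 30
    RT 291: heading 30 -> 99
  ]
]
PD: pen down
FD 8.9: (-0.261,10.652) -> (-1.653,19.442) [heading=99, draw]
Final: pos=(-1.653,19.442), heading=99, 6 segment(s) drawn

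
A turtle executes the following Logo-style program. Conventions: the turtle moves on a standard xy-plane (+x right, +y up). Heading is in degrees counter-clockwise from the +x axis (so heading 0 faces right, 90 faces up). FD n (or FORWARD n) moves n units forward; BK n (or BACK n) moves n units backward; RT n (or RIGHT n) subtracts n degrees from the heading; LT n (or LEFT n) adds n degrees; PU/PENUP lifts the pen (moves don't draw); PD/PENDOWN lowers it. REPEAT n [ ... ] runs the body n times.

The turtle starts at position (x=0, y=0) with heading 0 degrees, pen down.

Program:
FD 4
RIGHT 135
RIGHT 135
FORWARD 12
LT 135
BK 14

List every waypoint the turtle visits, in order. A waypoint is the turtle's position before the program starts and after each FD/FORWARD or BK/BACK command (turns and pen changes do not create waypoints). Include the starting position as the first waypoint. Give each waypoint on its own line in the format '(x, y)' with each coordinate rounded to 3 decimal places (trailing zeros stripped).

Executing turtle program step by step:
Start: pos=(0,0), heading=0, pen down
FD 4: (0,0) -> (4,0) [heading=0, draw]
RT 135: heading 0 -> 225
RT 135: heading 225 -> 90
FD 12: (4,0) -> (4,12) [heading=90, draw]
LT 135: heading 90 -> 225
BK 14: (4,12) -> (13.899,21.899) [heading=225, draw]
Final: pos=(13.899,21.899), heading=225, 3 segment(s) drawn
Waypoints (4 total):
(0, 0)
(4, 0)
(4, 12)
(13.899, 21.899)

Answer: (0, 0)
(4, 0)
(4, 12)
(13.899, 21.899)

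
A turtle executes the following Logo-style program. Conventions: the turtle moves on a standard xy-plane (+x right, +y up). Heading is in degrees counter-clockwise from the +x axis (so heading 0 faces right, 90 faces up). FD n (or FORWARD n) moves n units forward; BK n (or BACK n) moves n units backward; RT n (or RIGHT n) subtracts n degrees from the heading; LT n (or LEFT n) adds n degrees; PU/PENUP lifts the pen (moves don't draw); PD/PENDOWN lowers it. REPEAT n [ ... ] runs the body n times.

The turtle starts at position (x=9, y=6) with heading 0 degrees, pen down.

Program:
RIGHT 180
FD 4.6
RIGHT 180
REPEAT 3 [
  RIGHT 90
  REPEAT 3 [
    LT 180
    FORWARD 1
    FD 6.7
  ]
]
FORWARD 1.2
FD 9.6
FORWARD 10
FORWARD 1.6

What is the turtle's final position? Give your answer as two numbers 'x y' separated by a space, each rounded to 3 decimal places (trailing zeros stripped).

Answer: -3.3 -16.4

Derivation:
Executing turtle program step by step:
Start: pos=(9,6), heading=0, pen down
RT 180: heading 0 -> 180
FD 4.6: (9,6) -> (4.4,6) [heading=180, draw]
RT 180: heading 180 -> 0
REPEAT 3 [
  -- iteration 1/3 --
  RT 90: heading 0 -> 270
  REPEAT 3 [
    -- iteration 1/3 --
    LT 180: heading 270 -> 90
    FD 1: (4.4,6) -> (4.4,7) [heading=90, draw]
    FD 6.7: (4.4,7) -> (4.4,13.7) [heading=90, draw]
    -- iteration 2/3 --
    LT 180: heading 90 -> 270
    FD 1: (4.4,13.7) -> (4.4,12.7) [heading=270, draw]
    FD 6.7: (4.4,12.7) -> (4.4,6) [heading=270, draw]
    -- iteration 3/3 --
    LT 180: heading 270 -> 90
    FD 1: (4.4,6) -> (4.4,7) [heading=90, draw]
    FD 6.7: (4.4,7) -> (4.4,13.7) [heading=90, draw]
  ]
  -- iteration 2/3 --
  RT 90: heading 90 -> 0
  REPEAT 3 [
    -- iteration 1/3 --
    LT 180: heading 0 -> 180
    FD 1: (4.4,13.7) -> (3.4,13.7) [heading=180, draw]
    FD 6.7: (3.4,13.7) -> (-3.3,13.7) [heading=180, draw]
    -- iteration 2/3 --
    LT 180: heading 180 -> 0
    FD 1: (-3.3,13.7) -> (-2.3,13.7) [heading=0, draw]
    FD 6.7: (-2.3,13.7) -> (4.4,13.7) [heading=0, draw]
    -- iteration 3/3 --
    LT 180: heading 0 -> 180
    FD 1: (4.4,13.7) -> (3.4,13.7) [heading=180, draw]
    FD 6.7: (3.4,13.7) -> (-3.3,13.7) [heading=180, draw]
  ]
  -- iteration 3/3 --
  RT 90: heading 180 -> 90
  REPEAT 3 [
    -- iteration 1/3 --
    LT 180: heading 90 -> 270
    FD 1: (-3.3,13.7) -> (-3.3,12.7) [heading=270, draw]
    FD 6.7: (-3.3,12.7) -> (-3.3,6) [heading=270, draw]
    -- iteration 2/3 --
    LT 180: heading 270 -> 90
    FD 1: (-3.3,6) -> (-3.3,7) [heading=90, draw]
    FD 6.7: (-3.3,7) -> (-3.3,13.7) [heading=90, draw]
    -- iteration 3/3 --
    LT 180: heading 90 -> 270
    FD 1: (-3.3,13.7) -> (-3.3,12.7) [heading=270, draw]
    FD 6.7: (-3.3,12.7) -> (-3.3,6) [heading=270, draw]
  ]
]
FD 1.2: (-3.3,6) -> (-3.3,4.8) [heading=270, draw]
FD 9.6: (-3.3,4.8) -> (-3.3,-4.8) [heading=270, draw]
FD 10: (-3.3,-4.8) -> (-3.3,-14.8) [heading=270, draw]
FD 1.6: (-3.3,-14.8) -> (-3.3,-16.4) [heading=270, draw]
Final: pos=(-3.3,-16.4), heading=270, 23 segment(s) drawn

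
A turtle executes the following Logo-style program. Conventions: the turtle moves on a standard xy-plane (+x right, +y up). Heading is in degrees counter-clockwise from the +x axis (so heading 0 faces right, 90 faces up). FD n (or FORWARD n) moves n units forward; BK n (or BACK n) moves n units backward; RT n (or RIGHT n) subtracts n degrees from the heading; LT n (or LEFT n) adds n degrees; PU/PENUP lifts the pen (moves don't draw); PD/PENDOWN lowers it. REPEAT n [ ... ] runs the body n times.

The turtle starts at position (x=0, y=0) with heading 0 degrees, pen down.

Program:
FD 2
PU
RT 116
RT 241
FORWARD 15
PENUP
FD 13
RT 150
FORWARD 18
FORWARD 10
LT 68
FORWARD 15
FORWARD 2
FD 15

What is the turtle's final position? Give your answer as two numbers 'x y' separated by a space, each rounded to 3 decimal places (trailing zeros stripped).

Executing turtle program step by step:
Start: pos=(0,0), heading=0, pen down
FD 2: (0,0) -> (2,0) [heading=0, draw]
PU: pen up
RT 116: heading 0 -> 244
RT 241: heading 244 -> 3
FD 15: (2,0) -> (16.979,0.785) [heading=3, move]
PU: pen up
FD 13: (16.979,0.785) -> (29.962,1.465) [heading=3, move]
RT 150: heading 3 -> 213
FD 18: (29.962,1.465) -> (14.866,-8.338) [heading=213, move]
FD 10: (14.866,-8.338) -> (6.479,-13.784) [heading=213, move]
LT 68: heading 213 -> 281
FD 15: (6.479,-13.784) -> (9.341,-28.509) [heading=281, move]
FD 2: (9.341,-28.509) -> (9.723,-30.472) [heading=281, move]
FD 15: (9.723,-30.472) -> (12.585,-45.197) [heading=281, move]
Final: pos=(12.585,-45.197), heading=281, 1 segment(s) drawn

Answer: 12.585 -45.197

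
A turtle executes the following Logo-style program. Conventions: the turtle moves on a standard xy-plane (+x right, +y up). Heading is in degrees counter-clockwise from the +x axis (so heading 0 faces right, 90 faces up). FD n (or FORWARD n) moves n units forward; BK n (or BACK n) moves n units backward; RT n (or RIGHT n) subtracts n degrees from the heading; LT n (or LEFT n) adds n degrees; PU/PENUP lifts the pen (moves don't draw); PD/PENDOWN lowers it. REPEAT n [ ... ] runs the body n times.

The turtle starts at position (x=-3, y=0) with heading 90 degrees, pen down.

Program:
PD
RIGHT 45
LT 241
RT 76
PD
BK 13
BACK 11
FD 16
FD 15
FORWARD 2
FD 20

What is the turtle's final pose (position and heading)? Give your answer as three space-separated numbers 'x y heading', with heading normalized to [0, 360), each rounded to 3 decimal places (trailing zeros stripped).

Executing turtle program step by step:
Start: pos=(-3,0), heading=90, pen down
PD: pen down
RT 45: heading 90 -> 45
LT 241: heading 45 -> 286
RT 76: heading 286 -> 210
PD: pen down
BK 13: (-3,0) -> (8.258,6.5) [heading=210, draw]
BK 11: (8.258,6.5) -> (17.785,12) [heading=210, draw]
FD 16: (17.785,12) -> (3.928,4) [heading=210, draw]
FD 15: (3.928,4) -> (-9.062,-3.5) [heading=210, draw]
FD 2: (-9.062,-3.5) -> (-10.794,-4.5) [heading=210, draw]
FD 20: (-10.794,-4.5) -> (-28.115,-14.5) [heading=210, draw]
Final: pos=(-28.115,-14.5), heading=210, 6 segment(s) drawn

Answer: -28.115 -14.5 210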